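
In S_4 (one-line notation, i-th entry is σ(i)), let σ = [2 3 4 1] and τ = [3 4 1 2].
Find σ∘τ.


σ∘τ: apply τ first, then σ
1 →τ 3 →σ 4
2 →τ 4 →σ 1
3 →τ 1 →σ 2
4 →τ 2 →σ 3

σ∘τ = [4 1 2 3]


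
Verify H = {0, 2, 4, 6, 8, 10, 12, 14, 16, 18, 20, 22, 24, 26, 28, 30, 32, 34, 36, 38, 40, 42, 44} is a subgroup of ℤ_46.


Subgroup test for H = {0, 2, 4, 6, 8, 10, 12, 14, 16, 18, 20, 22, 24, 26, 28, 30, 32, 34, 36, 38, 40, 42, 44} in (ℤ_46, +):
(1) 0 ∈ H? Yes
(2) Closure: for all a,b ∈ H, (a+b) mod 46 ∈ H? Yes
(3) Inverses: for all a ∈ H, -a mod 46 ∈ H? Yes

Yes, H is a subgroup of ℤ_46


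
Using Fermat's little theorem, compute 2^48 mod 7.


Fermat's little theorem: if p is prime and gcd(a,p)=1, then a^(p-1) ≡ 1 (mod p)
p = 7 is prime, gcd(2,7) = 1
Reduce exponent: 48 mod 6 = 0
So 2^48 ≡ 2^0 (mod 7)
2^0 = 1

2^48 ≡ 1 (mod 7)


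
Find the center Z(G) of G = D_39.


Z(G) = {g ∈ G | gx = xg for all x ∈ G}
For odd n, Z(D_n) = {e}: no nontrivial rotation commutes with all reflections

Z(D_39) = {e}


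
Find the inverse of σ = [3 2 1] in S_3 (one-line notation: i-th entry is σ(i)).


To find σ⁻¹, swap domain and range:
σ(1) = 3 → σ⁻¹(3) = 1
σ(2) = 2 → σ⁻¹(2) = 2
σ(3) = 1 → σ⁻¹(1) = 3

σ⁻¹ = [3 2 1]


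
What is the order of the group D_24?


|D_n| = 2n (n rotations and n reflections)
|D_24| = 2×24 = 48

|D_24| = 48


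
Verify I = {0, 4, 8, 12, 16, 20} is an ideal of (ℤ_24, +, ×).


Check ideal conditions for I = {0, 4, 8, 12, 16, 20} in ℤ_24:
(1) I is an additive subgroup? Yes
(2) For r ∈ ℤ_24 and a ∈ I: r·a ∈ I? Yes

Yes, I is an ideal of ℤ_24


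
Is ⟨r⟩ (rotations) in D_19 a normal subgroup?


H = ⟨r⟩ (rotations) in D_19
The rotation subgroup ⟨r⟩ has index 2 in D_19, so it is normal

Yes, normal subgroup


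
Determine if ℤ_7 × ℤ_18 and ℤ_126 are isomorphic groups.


Comparing ℤ_7 × ℤ_18 and ℤ_126:
gcd(7,18) = 1, so ℤ_7 × ℤ_18 ≅ ℤ_126 (CRT)

Yes, ℤ_7 × ℤ_18 ≅ ℤ_126


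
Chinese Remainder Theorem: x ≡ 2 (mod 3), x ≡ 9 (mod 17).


m₁ = 3, m₂ = 17, gcd = 1, so CRT applies. M = m₁·m₂ = 51
Let M₁ = M/m₁ = 17, M₂ = M/m₂ = 3
Find y₁ ≡ M₁⁻¹ (mod m₁): 17⁻¹ ≡ 2 (mod 3)
Find y₂ ≡ M₂⁻¹ (mod m₂): 3⁻¹ ≡ 6 (mod 17)
x = a₁·M₁·y₁ + a₂·M₂·y₂ = 2·17·2 + 9·3·6 = 230
Reduce mod 51: x ≡ 26
Check: 26 mod 3 = 2 ✓, 26 mod 17 = 9 ✓

x ≡ 26 (mod 51)


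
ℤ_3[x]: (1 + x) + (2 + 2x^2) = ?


Add coefficients mod 3:
x^0: 1 + 2 = 0 (mod 3)
x^1: 1 + 0 = 1 (mod 3)
x^2: 0 + 2 = 2 (mod 3)
Result: x + 2x^2

f + g = x + 2x^2


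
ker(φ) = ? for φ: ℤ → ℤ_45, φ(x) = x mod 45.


Kernel = preimage of identity
ker(φ) = {x ∈ ℤ : x ≡ 0 (mod 45)} = 45ℤ = {0, ±45, ±90, ...}

ker(φ) = 45ℤ


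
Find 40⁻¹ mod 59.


Use the extended Euclidean algorithm to write 1 = 40·s + 59·t; then s mod 59 is the inverse.
Euclidean algorithm:
  40 = 0·59 + 40
  59 = 1·40 + 19
  40 = 2·19 + 2
  19 = 9·2 + 1
  2 = 2·1 + 0
gcd(40,59) = 1
Back-substitution gives: 40·(-28) + 59·(19) = 1
So 40⁻¹ ≡ -28 ≡ 31 (mod 59)
Check: 40 × 31 = 1240 ≡ 1 (mod 59) ✓

40⁻¹ ≡ 31 (mod 59)


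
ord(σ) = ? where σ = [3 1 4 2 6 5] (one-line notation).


Cycle decomposition: (1 3 4 2) (5 6)
Cycle lengths: 4, 2
Order = lcm(4, 2) = 4

ord(σ) = 4


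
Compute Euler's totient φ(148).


Factor n: 148 = 2^2 × 37
φ(n) = n · ∏(1 - 1/p) over distinct primes p | n
φ(148) = 148 · (1 - 1/2) · (1 - 1/37) = 72

φ(148) = 72


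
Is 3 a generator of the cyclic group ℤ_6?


g generates ℤ_n iff gcd(g, n) = 1
gcd(3, 6) = 3
Since gcd = 3 ≠ 1, ⟨3⟩ has order 2 < 6, so 3 is not a generator.

No, 3 does not generate ℤ_6


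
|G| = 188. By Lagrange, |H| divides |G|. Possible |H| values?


Lagrange's theorem: |H| divides |G|
|G| = 188
Divisors of 188: 1, 2, 4, 47, 94, 188

Possible subgroup orders: {1, 2, 4, 47, 94, 188}


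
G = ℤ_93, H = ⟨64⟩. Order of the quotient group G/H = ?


|⟨64⟩| = n / gcd(64, 93) = 93 / 1 = 93
H is normal (ℤ_93 is abelian).
|G/H| = |G| / |H| = 93 / 93 = 1

|G/H| = 1


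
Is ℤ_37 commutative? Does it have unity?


ℤ_37 is a commutative ring with unity 1; 37 is prime, so ℤ_37 is a field (hence an integral domain)
Commutative: Yes
Integral domain: Yes
Has unity: Yes

ℤ_37: Commutative=Yes, Unity=Yes


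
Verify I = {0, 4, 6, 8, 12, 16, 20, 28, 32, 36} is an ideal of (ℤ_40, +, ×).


Check ideal conditions for I = {0, 4, 6, 8, 12, 16, 20, 28, 32, 36} in ℤ_40:
(1) I is an additive subgroup? No
(2) For r ∈ ℤ_40 and a ∈ I: r·a ∈ I? No  [counterexample: r=2, a=12, r·a mod 40 = 24 ∉ I]

No, I is not an ideal of ℤ_40


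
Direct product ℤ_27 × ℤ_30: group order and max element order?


|ℤ_27 × ℤ_30| = 27 × 30 = 810
Max element order = lcm(27,30) = 270
Cyclic? No (gcd=3)

|ℤ_27×ℤ_30| = 810, max element order = 270


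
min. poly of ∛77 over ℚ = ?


∛77 satisfies x³ - 77 = 0, irreducible over ℚ (no rational root; 77 is not a perfect cube)

Minimal polynomial: x³ - 77


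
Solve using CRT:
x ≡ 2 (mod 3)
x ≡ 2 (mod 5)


m₁ = 3, m₂ = 5, gcd = 1, so CRT applies. M = m₁·m₂ = 15
Let M₁ = M/m₁ = 5, M₂ = M/m₂ = 3
Find y₁ ≡ M₁⁻¹ (mod m₁): 5⁻¹ ≡ 2 (mod 3)
Find y₂ ≡ M₂⁻¹ (mod m₂): 3⁻¹ ≡ 2 (mod 5)
x = a₁·M₁·y₁ + a₂·M₂·y₂ = 2·5·2 + 2·3·2 = 32
Reduce mod 15: x ≡ 2
Check: 2 mod 3 = 2 ✓, 2 mod 5 = 2 ✓

x ≡ 2 (mod 15)


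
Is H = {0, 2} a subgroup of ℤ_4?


Subgroup test for H = {0, 2} in (ℤ_4, +):
(1) 0 ∈ H? Yes
(2) Closure: for all a,b ∈ H, (a+b) mod 4 ∈ H? Yes
(3) Inverses: for all a ∈ H, -a mod 4 ∈ H? Yes

Yes, H is a subgroup of ℤ_4


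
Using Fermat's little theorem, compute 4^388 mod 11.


Fermat's little theorem: if p is prime and gcd(a,p)=1, then a^(p-1) ≡ 1 (mod p)
p = 11 is prime, gcd(4,11) = 1
Reduce exponent: 388 mod 10 = 8
So 4^388 ≡ 4^8 (mod 11)
4^8 mod 11 = 9

4^388 ≡ 9 (mod 11)


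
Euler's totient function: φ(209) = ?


Factor n: 209 = 11 × 19
φ(n) = n · ∏(1 - 1/p) over distinct primes p | n
φ(209) = 209 · (1 - 1/11) · (1 - 1/19) = 180

φ(209) = 180


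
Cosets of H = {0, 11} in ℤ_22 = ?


H = {0, 11}, |H| = 2
Number of cosets = |G|/|H| = 22/2 = 11
0 + H = {0, 11}
1 + H = {1, 12}
2 + H = {2, 13}
3 + H = {3, 14}
4 + H = {4, 15}
5 + H = {5, 16}
6 + H = {6, 17}
7 + H = {7, 18}
8 + H = {8, 19}
9 + H = {9, 20}
10 + H = {10, 21}

Cosets: 0+H={0,11}; 1+H={1,12}; 2+H={2,13}; 3+H={3,14}; 4+H={4,15}; 5+H={5,16}; 6+H={6,17}; 7+H={7,18}; 8+H={8,19}; 9+H={9,20}; 10+H={10,21}


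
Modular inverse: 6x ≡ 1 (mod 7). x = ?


Use the extended Euclidean algorithm to write 1 = 6·s + 7·t; then s mod 7 is the inverse.
Euclidean algorithm:
  6 = 0·7 + 6
  7 = 1·6 + 1
  6 = 6·1 + 0
gcd(6,7) = 1
Back-substitution gives: 6·(-1) + 7·(1) = 1
So 6⁻¹ ≡ -1 ≡ 6 (mod 7)
Check: 6 × 6 = 36 ≡ 1 (mod 7) ✓

6⁻¹ ≡ 6 (mod 7)


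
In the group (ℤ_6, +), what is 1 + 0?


Operation: addition mod 6
1 + 0 = (a + b) mod 6 with a = 1, b = 0

1 + 0 = 1


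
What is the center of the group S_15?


Z(G) = {g ∈ G | gx = xg for all x ∈ G}
S_n is non-abelian for n ≥ 3; Z(S_15) is trivial

Z(S_15) = {e}


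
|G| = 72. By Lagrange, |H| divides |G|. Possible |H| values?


Lagrange's theorem: |H| divides |G|
|G| = 72
Divisors of 72: 1, 2, 3, 4, 6, 8, 9, 12, 18, 24, 36, 72

Possible subgroup orders: {1, 2, 3, 4, 6, 8, 9, 12, 18, 24, 36, 72}


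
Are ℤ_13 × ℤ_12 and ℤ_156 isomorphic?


Comparing ℤ_13 × ℤ_12 and ℤ_156:
gcd(13,12) = 1, so ℤ_13 × ℤ_12 ≅ ℤ_156 (CRT)

Yes, ℤ_13 × ℤ_12 ≅ ℤ_156


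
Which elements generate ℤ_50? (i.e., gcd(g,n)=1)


g generates ℤ_n iff gcd(g,n) = 1
Prime factors of 50: 2, 5
Generators are g ∈ {1,...,49} not divisible by any of these primes.
Generators: {1, 3, 7, 9, 11, 13, 17, 19, 21, 23, 27, 29, 31, 33, 37, 39, 41, 43, 47, 49}
Number of generators = φ(50) = 20

Generators of ℤ_50 = {1, 3, 7, 9, 11, 13, 17, 19, 21, 23, 27, 29, 31, 33, 37, 39, 41, 43, 47, 49}


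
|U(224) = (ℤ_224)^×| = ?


U(n) is the group of units mod n; |U(n)| = φ(n)
|U(224)| = φ(224) = 96

|U(224) = (ℤ_224)^×| = 96


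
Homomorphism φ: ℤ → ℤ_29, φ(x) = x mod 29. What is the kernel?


Kernel = preimage of identity
ker(φ) = {x ∈ ℤ : x ≡ 0 (mod 29)} = 29ℤ = {0, ±29, ±58, ...}

ker(φ) = 29ℤ


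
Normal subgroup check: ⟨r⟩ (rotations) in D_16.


H = ⟨r⟩ (rotations) in D_16
The rotation subgroup ⟨r⟩ has index 2 in D_16, so it is normal

Yes, normal subgroup


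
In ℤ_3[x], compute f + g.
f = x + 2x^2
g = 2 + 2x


Add coefficients mod 3:
x^0: 0 + 2 = 2 (mod 3)
x^1: 1 + 2 = 0 (mod 3)
x^2: 2 + 0 = 2 (mod 3)
Result: 2 + 2x^2

f + g = 2 + 2x^2


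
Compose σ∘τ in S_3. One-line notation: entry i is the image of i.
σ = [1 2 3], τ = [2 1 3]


σ∘τ: apply τ first, then σ
1 →τ 2 →σ 2
2 →τ 1 →σ 1
3 →τ 3 →σ 3

σ∘τ = [2 1 3]


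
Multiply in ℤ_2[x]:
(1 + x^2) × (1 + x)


Expand and collect like terms; reduce coefficients mod 2:
x^0: 1·1 = 1 ≡ 1 (mod 2)
x^1: 1·1 + 0·1 = 1 ≡ 1 (mod 2)
x^2: 0·1 + 1·1 = 1 ≡ 1 (mod 2)
x^3: 1·1 = 1 ≡ 1 (mod 2)
Result: 1 + x + x^2 + x^3

f · g = 1 + x + x^2 + x^3


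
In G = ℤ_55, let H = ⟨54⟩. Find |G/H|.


|⟨54⟩| = n / gcd(54, 55) = 55 / 1 = 55
H is normal (ℤ_55 is abelian).
|G/H| = |G| / |H| = 55 / 55 = 1

|G/H| = 1


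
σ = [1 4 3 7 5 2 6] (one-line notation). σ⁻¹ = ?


To find σ⁻¹, swap domain and range:
σ(1) = 1 → σ⁻¹(1) = 1
σ(2) = 4 → σ⁻¹(4) = 2
σ(3) = 3 → σ⁻¹(3) = 3
σ(4) = 7 → σ⁻¹(7) = 4
σ(5) = 5 → σ⁻¹(5) = 5
σ(6) = 2 → σ⁻¹(2) = 6
σ(7) = 6 → σ⁻¹(6) = 7

σ⁻¹ = [1 6 3 2 5 7 4]


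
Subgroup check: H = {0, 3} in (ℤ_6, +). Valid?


Subgroup test for H = {0, 3} in (ℤ_6, +):
(1) 0 ∈ H? Yes
(2) Closure: for all a,b ∈ H, (a+b) mod 6 ∈ H? Yes
(3) Inverses: for all a ∈ H, -a mod 6 ∈ H? Yes

Yes, H is a subgroup of ℤ_6


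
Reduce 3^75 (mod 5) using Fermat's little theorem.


Fermat's little theorem: if p is prime and gcd(a,p)=1, then a^(p-1) ≡ 1 (mod p)
p = 5 is prime, gcd(3,5) = 1
Reduce exponent: 75 mod 4 = 3
So 3^75 ≡ 3^3 (mod 5)
3^3 mod 5 = 2

3^75 ≡ 2 (mod 5)


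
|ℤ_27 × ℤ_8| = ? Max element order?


|ℤ_27 × ℤ_8| = 27 × 8 = 216
Max element order = lcm(27,8) = 216
Cyclic? Yes (gcd=1)

|ℤ_27×ℤ_8| = 216, max element order = 216


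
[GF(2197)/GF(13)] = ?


GF(2197) = GF(13^3), so the extension degree is 3

[GF(2197)/GF(13)] = 3


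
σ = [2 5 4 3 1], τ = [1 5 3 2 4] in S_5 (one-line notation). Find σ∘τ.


σ∘τ: apply τ first, then σ
1 →τ 1 →σ 2
2 →τ 5 →σ 1
3 →τ 3 →σ 4
4 →τ 2 →σ 5
5 →τ 4 →σ 3

σ∘τ = [2 1 4 5 3]


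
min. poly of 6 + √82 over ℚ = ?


Let α = 6 + √82. Then α - 6 = √82, so (α - 6)² = 82, giving α² - 12α - 46 = 0. Degree 2 and α ∉ ℚ, so this is the minimal polynomial.

Minimal polynomial: x² - 12x - 46


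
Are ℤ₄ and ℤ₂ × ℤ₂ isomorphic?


Comparing ℤ₄ and ℤ₂ × ℤ₂:
ℤ₄ has an element of order 4; ℤ₂×ℤ₂ has exponent 2

No, ℤ₄ ≇ ℤ₂ × ℤ₂


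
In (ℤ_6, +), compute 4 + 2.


Operation: addition mod 6
4 + 2 = (a + b) mod 6 with a = 4, b = 2

4 + 2 = 0


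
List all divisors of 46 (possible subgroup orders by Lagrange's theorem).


Lagrange's theorem: |H| divides |G|
|G| = 46
Divisors of 46: 1, 2, 23, 46

Possible subgroup orders: {1, 2, 23, 46}


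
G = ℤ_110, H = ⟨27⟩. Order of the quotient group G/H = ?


|⟨27⟩| = n / gcd(27, 110) = 110 / 1 = 110
H is normal (ℤ_110 is abelian).
|G/H| = |G| / |H| = 110 / 110 = 1

|G/H| = 1


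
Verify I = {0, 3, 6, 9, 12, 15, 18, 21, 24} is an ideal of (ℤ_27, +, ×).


Check ideal conditions for I = {0, 3, 6, 9, 12, 15, 18, 21, 24} in ℤ_27:
(1) I is an additive subgroup? Yes
(2) For r ∈ ℤ_27 and a ∈ I: r·a ∈ I? Yes

Yes, I is an ideal of ℤ_27


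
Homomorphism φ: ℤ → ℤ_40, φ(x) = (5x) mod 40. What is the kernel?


Kernel = preimage of identity
ker(φ) = {x ∈ ℤ : 5x ≡ 0 (mod 40)}. gcd(5,40) = 5, so 5x ≡ 0 (mod 40) ⟺ x ≡ 0 (mod 40/5 = 8). Hence ker(φ) = 8ℤ

ker(φ) = 8ℤ


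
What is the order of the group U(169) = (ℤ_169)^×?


U(n) is the group of units mod n; |U(n)| = φ(n)
|U(169)| = φ(169) = 156

|U(169) = (ℤ_169)^×| = 156


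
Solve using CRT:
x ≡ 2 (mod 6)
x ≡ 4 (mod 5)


m₁ = 6, m₂ = 5, gcd = 1, so CRT applies. M = m₁·m₂ = 30
Let M₁ = M/m₁ = 5, M₂ = M/m₂ = 6
Find y₁ ≡ M₁⁻¹ (mod m₁): 5⁻¹ ≡ 5 (mod 6)
Find y₂ ≡ M₂⁻¹ (mod m₂): 6⁻¹ ≡ 1 (mod 5)
x = a₁·M₁·y₁ + a₂·M₂·y₂ = 2·5·5 + 4·6·1 = 74
Reduce mod 30: x ≡ 14
Check: 14 mod 6 = 2 ✓, 14 mod 5 = 4 ✓

x ≡ 14 (mod 30)


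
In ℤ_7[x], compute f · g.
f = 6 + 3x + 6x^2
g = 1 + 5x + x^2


Expand and collect like terms; reduce coefficients mod 7:
x^0: 6·1 = 6 ≡ 6 (mod 7)
x^1: 6·5 + 3·1 = 33 ≡ 5 (mod 7)
x^2: 6·1 + 3·5 + 6·1 = 27 ≡ 6 (mod 7)
x^3: 3·1 + 6·5 = 33 ≡ 5 (mod 7)
x^4: 6·1 = 6 ≡ 6 (mod 7)
Result: 6 + 5x + 6x^2 + 5x^3 + 6x^4

f · g = 6 + 5x + 6x^2 + 5x^3 + 6x^4


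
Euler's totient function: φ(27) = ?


φ(n) = count of k ∈ {1,...,n} with gcd(k,n)=1
Coprimes to 27: {1, 2, 4, 5, 7, 8, 10, 11, 13, 14, 16, 17, 19, 20, 22, 23, 25, 26}
Count: 18

φ(27) = 18


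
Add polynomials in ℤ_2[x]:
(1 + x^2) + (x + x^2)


Add coefficients mod 2:
x^0: 1 + 0 = 1 (mod 2)
x^1: 0 + 1 = 1 (mod 2)
x^2: 1 + 1 = 0 (mod 2)
Result: 1 + x

f + g = 1 + x


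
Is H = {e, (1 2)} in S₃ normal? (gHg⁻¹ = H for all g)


H = {e, (1 2)} in S₃
(1 3)(1 2)(1 3)⁻¹ = (2 3) ∉ {e, (1 2)}, so it is not normal

No, not a normal subgroup


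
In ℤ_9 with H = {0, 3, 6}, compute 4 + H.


4 + H = {4 + h (mod 9) : h ∈ H}
4+0=4, 4+3=7, 4+6=1
4 + H = {1, 4, 7} = 1 + H

4 + H = {1, 4, 7}


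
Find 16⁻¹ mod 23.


Use the extended Euclidean algorithm to write 1 = 16·s + 23·t; then s mod 23 is the inverse.
Euclidean algorithm:
  16 = 0·23 + 16
  23 = 1·16 + 7
  16 = 2·7 + 2
  7 = 3·2 + 1
  2 = 2·1 + 0
gcd(16,23) = 1
Back-substitution gives: 16·(-10) + 23·(7) = 1
So 16⁻¹ ≡ -10 ≡ 13 (mod 23)
Check: 16 × 13 = 208 ≡ 1 (mod 23) ✓

16⁻¹ ≡ 13 (mod 23)


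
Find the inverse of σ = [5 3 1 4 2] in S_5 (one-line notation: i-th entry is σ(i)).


To find σ⁻¹, swap domain and range:
σ(1) = 5 → σ⁻¹(5) = 1
σ(2) = 3 → σ⁻¹(3) = 2
σ(3) = 1 → σ⁻¹(1) = 3
σ(4) = 4 → σ⁻¹(4) = 4
σ(5) = 2 → σ⁻¹(2) = 5

σ⁻¹ = [3 5 2 4 1]


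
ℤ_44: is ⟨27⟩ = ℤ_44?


g generates ℤ_n iff gcd(g, n) = 1
gcd(27, 44) = 1
Since gcd = 1, 27 is a generator.

Yes, 27 generates ℤ_44


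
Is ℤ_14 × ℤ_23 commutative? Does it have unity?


Direct product ring; commutative with unity (1,1); but (1,0)·(0,1) = (0,0) gives zero divisors, so not an integral domain
Commutative: Yes
Integral domain: No
Has unity: Yes

ℤ_14 × ℤ_23: Commutative=Yes, Unity=Yes


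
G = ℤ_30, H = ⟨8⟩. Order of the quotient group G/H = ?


|⟨8⟩| = n / gcd(8, 30) = 30 / 2 = 15
H is normal (ℤ_30 is abelian).
|G/H| = |G| / |H| = 30 / 15 = 2

|G/H| = 2


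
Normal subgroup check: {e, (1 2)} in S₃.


H = {e, (1 2)} in S₃
(1 3)(1 2)(1 3)⁻¹ = (2 3) ∉ {e, (1 2)}, so it is not normal

No, not a normal subgroup


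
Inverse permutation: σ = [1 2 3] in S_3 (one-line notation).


To find σ⁻¹, swap domain and range:
σ(1) = 1 → σ⁻¹(1) = 1
σ(2) = 2 → σ⁻¹(2) = 2
σ(3) = 3 → σ⁻¹(3) = 3

σ⁻¹ = [1 2 3]


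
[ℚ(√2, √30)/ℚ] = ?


[ℚ(√2,√30):ℚ] = [ℚ(√2,√30):ℚ(√2)]·[ℚ(√2):ℚ] = 2·2 = 4

[ℚ(√2, √30)/ℚ] = 4


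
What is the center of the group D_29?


Z(G) = {g ∈ G | gx = xg for all x ∈ G}
For odd n, Z(D_n) = {e}: no nontrivial rotation commutes with all reflections

Z(D_29) = {e}


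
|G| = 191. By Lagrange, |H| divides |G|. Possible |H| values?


Lagrange's theorem: |H| divides |G|
|G| = 191
Divisors of 191: 1, 191

Possible subgroup orders: {1, 191}


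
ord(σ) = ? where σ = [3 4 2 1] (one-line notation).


Cycle decomposition: (1 3 2 4)
Cycle lengths: 4
Order = lcm(4) = 4

ord(σ) = 4


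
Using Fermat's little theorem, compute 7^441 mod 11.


Fermat's little theorem: if p is prime and gcd(a,p)=1, then a^(p-1) ≡ 1 (mod p)
p = 11 is prime, gcd(7,11) = 1
Reduce exponent: 441 mod 10 = 1
So 7^441 ≡ 7^1 (mod 11)
7^1 mod 11 = 7

7^441 ≡ 7 (mod 11)


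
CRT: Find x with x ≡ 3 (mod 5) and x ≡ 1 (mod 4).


m₁ = 5, m₂ = 4, gcd = 1, so CRT applies. M = m₁·m₂ = 20
Let M₁ = M/m₁ = 4, M₂ = M/m₂ = 5
Find y₁ ≡ M₁⁻¹ (mod m₁): 4⁻¹ ≡ 4 (mod 5)
Find y₂ ≡ M₂⁻¹ (mod m₂): 5⁻¹ ≡ 1 (mod 4)
x = a₁·M₁·y₁ + a₂·M₂·y₂ = 3·4·4 + 1·5·1 = 53
Reduce mod 20: x ≡ 13
Check: 13 mod 5 = 3 ✓, 13 mod 4 = 1 ✓

x ≡ 13 (mod 20)


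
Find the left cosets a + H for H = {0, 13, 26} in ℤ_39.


H = {0, 13, 26}, |H| = 3
Number of cosets = |G|/|H| = 39/3 = 13
0 + H = {0, 13, 26}
1 + H = {1, 14, 27}
2 + H = {2, 15, 28}
3 + H = {3, 16, 29}
4 + H = {4, 17, 30}
5 + H = {5, 18, 31}
6 + H = {6, 19, 32}
7 + H = {7, 20, 33}
8 + H = {8, 21, 34}
9 + H = {9, 22, 35}
10 + H = {10, 23, 36}
11 + H = {11, 24, 37}
12 + H = {12, 25, 38}

Cosets: 0+H={0,13,26}; 1+H={1,14,27}; 2+H={2,15,28}; 3+H={3,16,29}; 4+H={4,17,30}; 5+H={5,18,31}; 6+H={6,19,32}; 7+H={7,20,33}; 8+H={8,21,34}; 9+H={9,22,35}; 10+H={10,23,36}; 11+H={11,24,37}; 12+H={12,25,38}


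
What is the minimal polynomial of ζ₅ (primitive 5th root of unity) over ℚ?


ζ₅ is a root of Φ₅(x) = x⁴ + x³ + x² + x + 1, irreducible over ℚ

Minimal polynomial: x⁴ + x³ + x² + x + 1


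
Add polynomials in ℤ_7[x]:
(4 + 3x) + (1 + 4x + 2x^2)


Add coefficients mod 7:
x^0: 4 + 1 = 5 (mod 7)
x^1: 3 + 4 = 0 (mod 7)
x^2: 0 + 2 = 2 (mod 7)
Result: 5 + 2x^2

f + g = 5 + 2x^2


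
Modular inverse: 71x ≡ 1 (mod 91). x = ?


Use the extended Euclidean algorithm to write 1 = 71·s + 91·t; then s mod 91 is the inverse.
Euclidean algorithm:
  71 = 0·91 + 71
  91 = 1·71 + 20
  71 = 3·20 + 11
  20 = 1·11 + 9
  11 = 1·9 + 2
  9 = 4·2 + 1
  2 = 2·1 + 0
gcd(71,91) = 1
Back-substitution gives: 71·(-41) + 91·(32) = 1
So 71⁻¹ ≡ -41 ≡ 50 (mod 91)
Check: 71 × 50 = 3550 ≡ 1 (mod 91) ✓

71⁻¹ ≡ 50 (mod 91)


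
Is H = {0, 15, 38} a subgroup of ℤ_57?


Subgroup test for H = {0, 15, 38} in (ℤ_57, +):
(1) 0 ∈ H? Yes
(2) Closure: for all a,b ∈ H, (a+b) mod 57 ∈ H? No  [counterexample: 15 + 15 = 30 ∉ H]
(3) Inverses: for all a ∈ H, -a mod 57 ∈ H? No

No, H is not a subgroup of ℤ_57


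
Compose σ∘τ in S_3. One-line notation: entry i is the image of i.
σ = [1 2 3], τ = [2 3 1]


σ∘τ: apply τ first, then σ
1 →τ 2 →σ 2
2 →τ 3 →σ 3
3 →τ 1 →σ 1

σ∘τ = [2 3 1]


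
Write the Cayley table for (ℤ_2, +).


Elements: {0, 1}
Operation: addition mod 2
Entry (a, b) = (a + b) mod 2

Cayley table:
  | 0 | 1
0 | 0 | 1
1 | 1 | 0


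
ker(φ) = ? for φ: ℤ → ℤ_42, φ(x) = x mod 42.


Kernel = preimage of identity
ker(φ) = {x ∈ ℤ : x ≡ 0 (mod 42)} = 42ℤ = {0, ±42, ±84, ...}

ker(φ) = 42ℤ


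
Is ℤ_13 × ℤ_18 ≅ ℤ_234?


Comparing ℤ_13 × ℤ_18 and ℤ_234:
gcd(13,18) = 1, so ℤ_13 × ℤ_18 ≅ ℤ_234 (CRT)

Yes, ℤ_13 × ℤ_18 ≅ ℤ_234


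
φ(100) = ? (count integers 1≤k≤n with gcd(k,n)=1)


Factor n: 100 = 2^2 × 5^2
φ(n) = n · ∏(1 - 1/p) over distinct primes p | n
φ(100) = 100 · (1 - 1/2) · (1 - 1/5) = 40

φ(100) = 40


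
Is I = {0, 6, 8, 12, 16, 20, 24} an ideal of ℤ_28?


Check ideal conditions for I = {0, 6, 8, 12, 16, 20, 24} in ℤ_28:
(1) I is an additive subgroup? No
(2) For r ∈ ℤ_28 and a ∈ I: r·a ∈ I? No  [counterexample: r=2, a=16, r·a mod 28 = 4 ∉ I]

No, I is not an ideal of ℤ_28


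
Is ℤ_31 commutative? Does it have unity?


ℤ_31 is a commutative ring with unity 1; 31 is prime, so ℤ_31 is a field (hence an integral domain)
Commutative: Yes
Integral domain: Yes
Has unity: Yes

ℤ_31: Commutative=Yes, Unity=Yes


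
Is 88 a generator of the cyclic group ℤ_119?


g generates ℤ_n iff gcd(g, n) = 1
gcd(88, 119) = 1
Since gcd = 1, 88 is a generator.

Yes, 88 generates ℤ_119


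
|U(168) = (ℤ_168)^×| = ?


U(n) is the group of units mod n; |U(n)| = φ(n)
|U(168)| = φ(168) = 48

|U(168) = (ℤ_168)^×| = 48


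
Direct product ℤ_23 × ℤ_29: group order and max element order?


|ℤ_23 × ℤ_29| = 23 × 29 = 667
Max element order = lcm(23,29) = 667
Cyclic? Yes (gcd=1)

|ℤ_23×ℤ_29| = 667, max element order = 667


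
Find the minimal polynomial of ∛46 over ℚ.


∛46 satisfies x³ - 46 = 0, irreducible over ℚ (no rational root; 46 is not a perfect cube)

Minimal polynomial: x³ - 46


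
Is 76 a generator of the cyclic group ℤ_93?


g generates ℤ_n iff gcd(g, n) = 1
gcd(76, 93) = 1
Since gcd = 1, 76 is a generator.

Yes, 76 generates ℤ_93


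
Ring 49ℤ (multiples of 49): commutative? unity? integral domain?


49ℤ is a commutative ring under +,× but has no multiplicative identity (1 ∉ 49ℤ); it has no zero divisors, but without unity it is not an integral domain
Commutative: Yes
Integral domain: No
Has unity: No

49ℤ (multiples of 49): Commutative=Yes, Unity=No


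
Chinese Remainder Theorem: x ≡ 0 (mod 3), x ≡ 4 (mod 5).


m₁ = 3, m₂ = 5, gcd = 1, so CRT applies. M = m₁·m₂ = 15
Let M₁ = M/m₁ = 5, M₂ = M/m₂ = 3
Find y₁ ≡ M₁⁻¹ (mod m₁): 5⁻¹ ≡ 2 (mod 3)
Find y₂ ≡ M₂⁻¹ (mod m₂): 3⁻¹ ≡ 2 (mod 5)
x = a₁·M₁·y₁ + a₂·M₂·y₂ = 0·5·2 + 4·3·2 = 24
Reduce mod 15: x ≡ 9
Check: 9 mod 3 = 0 ✓, 9 mod 5 = 4 ✓

x ≡ 9 (mod 15)


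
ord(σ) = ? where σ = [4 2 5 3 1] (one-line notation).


Cycle decomposition: (1 4 3 5)
Cycle lengths: 4
Order = lcm(4) = 4

ord(σ) = 4


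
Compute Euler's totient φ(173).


Factor n: 173 = 173
φ(n) = n · ∏(1 - 1/p) over distinct primes p | n
φ(173) = 173 · (1 - 1/173) = 172

φ(173) = 172


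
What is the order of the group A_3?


|A_n| = n!/2 (even permutations)
|A_3| = 3!/2 = 6/2 = 3

|A_3| = 3


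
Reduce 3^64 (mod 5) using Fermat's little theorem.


Fermat's little theorem: if p is prime and gcd(a,p)=1, then a^(p-1) ≡ 1 (mod p)
p = 5 is prime, gcd(3,5) = 1
Reduce exponent: 64 mod 4 = 0
So 3^64 ≡ 3^0 (mod 5)
3^0 = 1

3^64 ≡ 1 (mod 5)


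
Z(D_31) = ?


Z(G) = {g ∈ G | gx = xg for all x ∈ G}
For odd n, Z(D_n) = {e}: no nontrivial rotation commutes with all reflections

Z(D_31) = {e}


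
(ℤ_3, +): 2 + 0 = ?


Operation: addition mod 3
2 + 0 = (a + b) mod 3 with a = 2, b = 0

2 + 0 = 2


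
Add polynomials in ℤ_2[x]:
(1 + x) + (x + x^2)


Add coefficients mod 2:
x^0: 1 + 0 = 1 (mod 2)
x^1: 1 + 1 = 0 (mod 2)
x^2: 0 + 1 = 1 (mod 2)
Result: 1 + x^2

f + g = 1 + x^2


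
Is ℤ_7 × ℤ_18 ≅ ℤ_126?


Comparing ℤ_7 × ℤ_18 and ℤ_126:
gcd(7,18) = 1, so ℤ_7 × ℤ_18 ≅ ℤ_126 (CRT)

Yes, ℤ_7 × ℤ_18 ≅ ℤ_126


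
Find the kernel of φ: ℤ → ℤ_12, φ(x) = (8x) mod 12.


Kernel = preimage of identity
ker(φ) = {x ∈ ℤ : 8x ≡ 0 (mod 12)}. gcd(8,12) = 4, so 8x ≡ 0 (mod 12) ⟺ x ≡ 0 (mod 12/4 = 3). Hence ker(φ) = 3ℤ

ker(φ) = 3ℤ


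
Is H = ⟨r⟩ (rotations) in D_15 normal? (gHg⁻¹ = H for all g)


H = ⟨r⟩ (rotations) in D_15
The rotation subgroup ⟨r⟩ has index 2 in D_15, so it is normal

Yes, normal subgroup


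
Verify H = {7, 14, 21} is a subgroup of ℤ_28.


Subgroup test for H = {7, 14, 21} in (ℤ_28, +):
(1) 0 ∈ H? No
(2) Closure: for all a,b ∈ H, (a+b) mod 28 ∈ H? No  [counterexample: 7 + 21 = 0 ∉ H]
(3) Inverses: for all a ∈ H, -a mod 28 ∈ H? Yes

No, H is not a subgroup of ℤ_28


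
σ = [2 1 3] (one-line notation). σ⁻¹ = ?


To find σ⁻¹, swap domain and range:
σ(1) = 2 → σ⁻¹(2) = 1
σ(2) = 1 → σ⁻¹(1) = 2
σ(3) = 3 → σ⁻¹(3) = 3

σ⁻¹ = [2 1 3]


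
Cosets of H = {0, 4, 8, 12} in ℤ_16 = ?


H = {0, 4, 8, 12}, |H| = 4
Number of cosets = |G|/|H| = 16/4 = 4
0 + H = {0, 4, 8, 12}
1 + H = {1, 5, 9, 13}
2 + H = {2, 6, 10, 14}
3 + H = {3, 7, 11, 15}

Cosets: 0+H={0,4,8,12}; 1+H={1,5,9,13}; 2+H={2,6,10,14}; 3+H={3,7,11,15}


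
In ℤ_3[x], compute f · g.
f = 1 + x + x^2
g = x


Expand and collect like terms; reduce coefficients mod 3:
x^0: 1·0 = 0 ≡ 0 (mod 3)
x^1: 1·1 + 1·0 = 1 ≡ 1 (mod 3)
x^2: 1·1 + 1·0 = 1 ≡ 1 (mod 3)
x^3: 1·1 = 1 ≡ 1 (mod 3)
Result: x + x^2 + x^3

f · g = x + x^2 + x^3


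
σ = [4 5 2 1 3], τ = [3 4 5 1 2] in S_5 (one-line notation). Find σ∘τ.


σ∘τ: apply τ first, then σ
1 →τ 3 →σ 2
2 →τ 4 →σ 1
3 →τ 5 →σ 3
4 →τ 1 →σ 4
5 →τ 2 →σ 5

σ∘τ = [2 1 3 4 5]


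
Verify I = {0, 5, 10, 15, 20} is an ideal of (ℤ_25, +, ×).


Check ideal conditions for I = {0, 5, 10, 15, 20} in ℤ_25:
(1) I is an additive subgroup? Yes
(2) For r ∈ ℤ_25 and a ∈ I: r·a ∈ I? Yes

Yes, I is an ideal of ℤ_25


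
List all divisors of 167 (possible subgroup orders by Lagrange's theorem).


Lagrange's theorem: |H| divides |G|
|G| = 167
Divisors of 167: 1, 167

Possible subgroup orders: {1, 167}


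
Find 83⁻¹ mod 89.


Use the extended Euclidean algorithm to write 1 = 83·s + 89·t; then s mod 89 is the inverse.
Euclidean algorithm:
  83 = 0·89 + 83
  89 = 1·83 + 6
  83 = 13·6 + 5
  6 = 1·5 + 1
  5 = 5·1 + 0
gcd(83,89) = 1
Back-substitution gives: 83·(-15) + 89·(14) = 1
So 83⁻¹ ≡ -15 ≡ 74 (mod 89)
Check: 83 × 74 = 6142 ≡ 1 (mod 89) ✓

83⁻¹ ≡ 74 (mod 89)


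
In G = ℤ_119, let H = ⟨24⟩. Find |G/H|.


|⟨24⟩| = n / gcd(24, 119) = 119 / 1 = 119
H is normal (ℤ_119 is abelian).
|G/H| = |G| / |H| = 119 / 119 = 1

|G/H| = 1


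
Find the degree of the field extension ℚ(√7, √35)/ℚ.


[ℚ(√7,√35):ℚ] = [ℚ(√7,√35):ℚ(√7)]·[ℚ(√7):ℚ] = 2·2 = 4

[ℚ(√7, √35)/ℚ] = 4


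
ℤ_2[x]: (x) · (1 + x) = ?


Expand and collect like terms; reduce coefficients mod 2:
x^0: 0·1 = 0 ≡ 0 (mod 2)
x^1: 0·1 + 1·1 = 1 ≡ 1 (mod 2)
x^2: 1·1 = 1 ≡ 1 (mod 2)
Result: x + x^2

f · g = x + x^2


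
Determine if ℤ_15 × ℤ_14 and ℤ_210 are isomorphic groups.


Comparing ℤ_15 × ℤ_14 and ℤ_210:
gcd(15,14) = 1, so ℤ_15 × ℤ_14 ≅ ℤ_210 (CRT)

Yes, ℤ_15 × ℤ_14 ≅ ℤ_210


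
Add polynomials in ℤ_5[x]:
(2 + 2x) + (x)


Add coefficients mod 5:
x^0: 2 + 0 = 2 (mod 5)
x^1: 2 + 1 = 3 (mod 5)
Result: 2 + 3x

f + g = 2 + 3x


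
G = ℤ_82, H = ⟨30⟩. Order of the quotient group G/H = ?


|⟨30⟩| = n / gcd(30, 82) = 82 / 2 = 41
H is normal (ℤ_82 is abelian).
|G/H| = |G| / |H| = 82 / 41 = 2

|G/H| = 2


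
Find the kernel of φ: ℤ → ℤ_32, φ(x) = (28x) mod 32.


Kernel = preimage of identity
ker(φ) = {x ∈ ℤ : 28x ≡ 0 (mod 32)}. gcd(28,32) = 4, so 28x ≡ 0 (mod 32) ⟺ x ≡ 0 (mod 32/4 = 8). Hence ker(φ) = 8ℤ

ker(φ) = 8ℤ


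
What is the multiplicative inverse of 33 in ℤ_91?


Use the extended Euclidean algorithm to write 1 = 33·s + 91·t; then s mod 91 is the inverse.
Euclidean algorithm:
  33 = 0·91 + 33
  91 = 2·33 + 25
  33 = 1·25 + 8
  25 = 3·8 + 1
  8 = 8·1 + 0
gcd(33,91) = 1
Back-substitution gives: 33·(-11) + 91·(4) = 1
So 33⁻¹ ≡ -11 ≡ 80 (mod 91)
Check: 33 × 80 = 2640 ≡ 1 (mod 91) ✓

33⁻¹ ≡ 80 (mod 91)


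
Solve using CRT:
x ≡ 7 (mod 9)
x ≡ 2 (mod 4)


m₁ = 9, m₂ = 4, gcd = 1, so CRT applies. M = m₁·m₂ = 36
Let M₁ = M/m₁ = 4, M₂ = M/m₂ = 9
Find y₁ ≡ M₁⁻¹ (mod m₁): 4⁻¹ ≡ 7 (mod 9)
Find y₂ ≡ M₂⁻¹ (mod m₂): 9⁻¹ ≡ 1 (mod 4)
x = a₁·M₁·y₁ + a₂·M₂·y₂ = 7·4·7 + 2·9·1 = 214
Reduce mod 36: x ≡ 34
Check: 34 mod 9 = 7 ✓, 34 mod 4 = 2 ✓

x ≡ 34 (mod 36)


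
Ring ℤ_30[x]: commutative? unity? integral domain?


ℤ_30 has zero divisors (2·15 ≡ 0), and these lift to constant zero divisors in ℤ_30[x]; so not an integral domain
Commutative: Yes
Integral domain: No
Has unity: Yes

ℤ_30[x]: Commutative=Yes, Unity=Yes


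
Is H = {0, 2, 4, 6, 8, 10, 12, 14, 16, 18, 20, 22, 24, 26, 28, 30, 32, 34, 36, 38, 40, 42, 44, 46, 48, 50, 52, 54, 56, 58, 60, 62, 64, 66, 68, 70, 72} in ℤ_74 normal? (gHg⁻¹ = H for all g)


H = {0, 2, 4, 6, 8, 10, 12, 14, 16, 18, 20, 22, 24, 26, 28, 30, 32, 34, 36, 38, 40, 42, 44, 46, 48, 50, 52, 54, 56, 58, 60, 62, 64, 66, 68, 70, 72} in ℤ_74
ℤ_74 is abelian; every subgroup of an abelian group is normal

Yes, normal subgroup


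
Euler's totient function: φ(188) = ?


Factor n: 188 = 2^2 × 47
φ(n) = n · ∏(1 - 1/p) over distinct primes p | n
φ(188) = 188 · (1 - 1/2) · (1 - 1/47) = 92

φ(188) = 92


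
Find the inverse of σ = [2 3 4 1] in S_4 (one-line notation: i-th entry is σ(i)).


To find σ⁻¹, swap domain and range:
σ(1) = 2 → σ⁻¹(2) = 1
σ(2) = 3 → σ⁻¹(3) = 2
σ(3) = 4 → σ⁻¹(4) = 3
σ(4) = 1 → σ⁻¹(1) = 4

σ⁻¹ = [4 1 2 3]


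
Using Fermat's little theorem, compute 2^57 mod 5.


Fermat's little theorem: if p is prime and gcd(a,p)=1, then a^(p-1) ≡ 1 (mod p)
p = 5 is prime, gcd(2,5) = 1
Reduce exponent: 57 mod 4 = 1
So 2^57 ≡ 2^1 (mod 5)
2^1 mod 5 = 2

2^57 ≡ 2 (mod 5)


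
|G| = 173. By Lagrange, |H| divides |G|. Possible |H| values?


Lagrange's theorem: |H| divides |G|
|G| = 173
Divisors of 173: 1, 173

Possible subgroup orders: {1, 173}


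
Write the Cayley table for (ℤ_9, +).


Elements: {0, 1, 2, 3, 4, 5, 6, 7, 8}
Operation: addition mod 9
Entry (a, b) = (a + b) mod 9

Cayley table:
  | 0 | 1 | 2 | 3 | 4 | 5 | 6 | 7 | 8
0 | 0 | 1 | 2 | 3 | 4 | 5 | 6 | 7 | 8
1 | 1 | 2 | 3 | 4 | 5 | 6 | 7 | 8 | 0
2 | 2 | 3 | 4 | 5 | 6 | 7 | 8 | 0 | 1
3 | 3 | 4 | 5 | 6 | 7 | 8 | 0 | 1 | 2
4 | 4 | 5 | 6 | 7 | 8 | 0 | 1 | 2 | 3
5 | 5 | 6 | 7 | 8 | 0 | 1 | 2 | 3 | 4
6 | 6 | 7 | 8 | 0 | 1 | 2 | 3 | 4 | 5
7 | 7 | 8 | 0 | 1 | 2 | 3 | 4 | 5 | 6
8 | 8 | 0 | 1 | 2 | 3 | 4 | 5 | 6 | 7


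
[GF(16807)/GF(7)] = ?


GF(16807) = GF(7^5), so the extension degree is 5

[GF(16807)/GF(7)] = 5


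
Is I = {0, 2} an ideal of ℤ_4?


Check ideal conditions for I = {0, 2} in ℤ_4:
(1) I is an additive subgroup? Yes
(2) For r ∈ ℤ_4 and a ∈ I: r·a ∈ I? Yes

Yes, I is an ideal of ℤ_4


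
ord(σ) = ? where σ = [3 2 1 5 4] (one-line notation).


Cycle decomposition: (1 3) (4 5)
Cycle lengths: 2, 2
Order = lcm(2, 2) = 2

ord(σ) = 2


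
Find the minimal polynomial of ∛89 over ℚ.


∛89 satisfies x³ - 89 = 0, irreducible over ℚ (no rational root; 89 is not a perfect cube)

Minimal polynomial: x³ - 89


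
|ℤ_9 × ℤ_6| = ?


|A × B| = |A| · |B|
|ℤ_9 × ℤ_6| = 9 × 6 = 54

|ℤ_9 × ℤ_6| = 54


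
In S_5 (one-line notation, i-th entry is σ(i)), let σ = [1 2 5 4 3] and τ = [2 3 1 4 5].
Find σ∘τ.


σ∘τ: apply τ first, then σ
1 →τ 2 →σ 2
2 →τ 3 →σ 5
3 →τ 1 →σ 1
4 →τ 4 →σ 4
5 →τ 5 →σ 3

σ∘τ = [2 5 1 4 3]


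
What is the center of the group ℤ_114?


Z(G) = {g ∈ G | gx = xg for all x ∈ G}
ℤ_114 is abelian, so Z(G) = G

Z(ℤ_114) = ℤ_114


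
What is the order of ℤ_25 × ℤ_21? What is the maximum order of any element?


|ℤ_25 × ℤ_21| = 25 × 21 = 525
Max element order = lcm(25,21) = 525
Cyclic? Yes (gcd=1)

|ℤ_25×ℤ_21| = 525, max element order = 525


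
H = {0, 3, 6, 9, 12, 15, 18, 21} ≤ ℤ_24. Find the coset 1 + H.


1 + H = {1 + h (mod 24) : h ∈ H}
1+0=1, 1+3=4, 1+6=7, 1+9=10, 1+12=13, 1+15=16, 1+18=19, 1+21=22

1 + H = {1, 4, 7, 10, 13, 16, 19, 22}


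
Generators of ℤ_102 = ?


g generates ℤ_n iff gcd(g,n) = 1
Prime factors of 102: 2, 3, 17
Generators are g ∈ {1,...,101} not divisible by any of these primes.
Generators: {1, 5, 7, 11, 13, 19, 23, 25, 29, 31, 35, 37, 41, 43, 47, 49, 53, 55, 59, 61, 65, 67, 71, 73, 77, 79, 83, 89, 91, 95, 97, 101}
Number of generators = φ(102) = 32

Generators of ℤ_102 = {1, 5, 7, 11, 13, 19, 23, 25, 29, 31, 35, 37, 41, 43, 47, 49, 53, 55, 59, 61, 65, 67, 71, 73, 77, 79, 83, 89, 91, 95, 97, 101}


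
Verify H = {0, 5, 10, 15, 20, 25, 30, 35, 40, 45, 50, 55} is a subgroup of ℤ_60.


Subgroup test for H = {0, 5, 10, 15, 20, 25, 30, 35, 40, 45, 50, 55} in (ℤ_60, +):
(1) 0 ∈ H? Yes
(2) Closure: for all a,b ∈ H, (a+b) mod 60 ∈ H? Yes
(3) Inverses: for all a ∈ H, -a mod 60 ∈ H? Yes

Yes, H is a subgroup of ℤ_60


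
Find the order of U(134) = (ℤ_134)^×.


U(n) is the group of units mod n; |U(n)| = φ(n)
|U(134)| = φ(134) = 66

|U(134) = (ℤ_134)^×| = 66


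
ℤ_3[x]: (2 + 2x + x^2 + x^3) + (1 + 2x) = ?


Add coefficients mod 3:
x^0: 2 + 1 = 0 (mod 3)
x^1: 2 + 2 = 1 (mod 3)
x^2: 1 + 0 = 1 (mod 3)
x^3: 1 + 0 = 1 (mod 3)
Result: x + x^2 + x^3

f + g = x + x^2 + x^3


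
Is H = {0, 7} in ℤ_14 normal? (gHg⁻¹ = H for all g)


H = {0, 7} in ℤ_14
ℤ_14 is abelian; every subgroup of an abelian group is normal

Yes, normal subgroup


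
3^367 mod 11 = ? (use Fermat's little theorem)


Fermat's little theorem: if p is prime and gcd(a,p)=1, then a^(p-1) ≡ 1 (mod p)
p = 11 is prime, gcd(3,11) = 1
Reduce exponent: 367 mod 10 = 7
So 3^367 ≡ 3^7 (mod 11)
3^7 mod 11 = 9

3^367 ≡ 9 (mod 11)


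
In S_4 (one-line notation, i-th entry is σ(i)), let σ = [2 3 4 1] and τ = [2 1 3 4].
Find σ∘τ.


σ∘τ: apply τ first, then σ
1 →τ 2 →σ 3
2 →τ 1 →σ 2
3 →τ 3 →σ 4
4 →τ 4 →σ 1

σ∘τ = [3 2 4 1]


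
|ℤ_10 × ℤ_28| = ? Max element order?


|ℤ_10 × ℤ_28| = 10 × 28 = 280
Max element order = lcm(10,28) = 140
Cyclic? No (gcd=2)

|ℤ_10×ℤ_28| = 280, max element order = 140


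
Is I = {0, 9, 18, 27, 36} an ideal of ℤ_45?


Check ideal conditions for I = {0, 9, 18, 27, 36} in ℤ_45:
(1) I is an additive subgroup? Yes
(2) For r ∈ ℤ_45 and a ∈ I: r·a ∈ I? Yes

Yes, I is an ideal of ℤ_45


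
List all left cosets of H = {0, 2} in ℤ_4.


H = {0, 2}, |H| = 2
Number of cosets = |G|/|H| = 4/2 = 2
0 + H = {0, 2}
1 + H = {1, 3}

Cosets: 0+H={0,2}; 1+H={1,3}


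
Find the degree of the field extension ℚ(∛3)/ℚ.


∛3 has minimal polynomial x³ - 3 (irreducible over ℚ since 3 is not a perfect cube)

[ℚ(∛3)/ℚ] = 3


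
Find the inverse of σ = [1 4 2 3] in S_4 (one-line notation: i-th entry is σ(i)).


To find σ⁻¹, swap domain and range:
σ(1) = 1 → σ⁻¹(1) = 1
σ(2) = 4 → σ⁻¹(4) = 2
σ(3) = 2 → σ⁻¹(2) = 3
σ(4) = 3 → σ⁻¹(3) = 4

σ⁻¹ = [1 3 4 2]


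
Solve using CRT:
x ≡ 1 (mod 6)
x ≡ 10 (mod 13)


m₁ = 6, m₂ = 13, gcd = 1, so CRT applies. M = m₁·m₂ = 78
Let M₁ = M/m₁ = 13, M₂ = M/m₂ = 6
Find y₁ ≡ M₁⁻¹ (mod m₁): 13⁻¹ ≡ 1 (mod 6)
Find y₂ ≡ M₂⁻¹ (mod m₂): 6⁻¹ ≡ 11 (mod 13)
x = a₁·M₁·y₁ + a₂·M₂·y₂ = 1·13·1 + 10·6·11 = 673
Reduce mod 78: x ≡ 49
Check: 49 mod 6 = 1 ✓, 49 mod 13 = 10 ✓

x ≡ 49 (mod 78)


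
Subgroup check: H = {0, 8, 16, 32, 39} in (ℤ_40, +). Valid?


Subgroup test for H = {0, 8, 16, 32, 39} in (ℤ_40, +):
(1) 0 ∈ H? Yes
(2) Closure: for all a,b ∈ H, (a+b) mod 40 ∈ H? No  [counterexample: 8 + 16 = 24 ∉ H]
(3) Inverses: for all a ∈ H, -a mod 40 ∈ H? No

No, H is not a subgroup of ℤ_40


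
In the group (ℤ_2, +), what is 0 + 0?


Operation: addition mod 2
0 + 0 = (a + b) mod 2 with a = 0, b = 0

0 + 0 = 0


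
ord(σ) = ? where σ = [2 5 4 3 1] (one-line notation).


Cycle decomposition: (1 2 5) (3 4)
Cycle lengths: 3, 2
Order = lcm(3, 2) = 6

ord(σ) = 6


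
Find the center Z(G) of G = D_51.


Z(G) = {g ∈ G | gx = xg for all x ∈ G}
For odd n, Z(D_n) = {e}: no nontrivial rotation commutes with all reflections

Z(D_51) = {e}


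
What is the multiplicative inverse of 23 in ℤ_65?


Use the extended Euclidean algorithm to write 1 = 23·s + 65·t; then s mod 65 is the inverse.
Euclidean algorithm:
  23 = 0·65 + 23
  65 = 2·23 + 19
  23 = 1·19 + 4
  19 = 4·4 + 3
  4 = 1·3 + 1
  3 = 3·1 + 0
gcd(23,65) = 1
Back-substitution gives: 23·(17) + 65·(-6) = 1
So 23⁻¹ ≡ 17 ≡ 17 (mod 65)
Check: 23 × 17 = 391 ≡ 1 (mod 65) ✓

23⁻¹ ≡ 17 (mod 65)


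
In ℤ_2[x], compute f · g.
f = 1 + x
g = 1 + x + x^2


Expand and collect like terms; reduce coefficients mod 2:
x^0: 1·1 = 1 ≡ 1 (mod 2)
x^1: 1·1 + 1·1 = 2 ≡ 0 (mod 2)
x^2: 1·1 + 1·1 = 2 ≡ 0 (mod 2)
x^3: 1·1 = 1 ≡ 1 (mod 2)
Result: 1 + x^3

f · g = 1 + x^3


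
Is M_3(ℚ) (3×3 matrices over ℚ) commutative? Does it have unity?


Matrix multiplication is non-commutative for n ≥ 2; the identity matrix I is the unity; singular matrices give zero divisors, so not an integral domain
Commutative: No
Integral domain: No
Has unity: Yes

M_3(ℚ) (3×3 matrices over ℚ): Commutative=No, Unity=Yes


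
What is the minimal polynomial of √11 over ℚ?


√11 satisfies x² - 11 = 0, irreducible over ℚ since 11 is squarefree

Minimal polynomial: x² - 11


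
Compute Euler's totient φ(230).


Factor n: 230 = 2 × 5 × 23
φ(n) = n · ∏(1 - 1/p) over distinct primes p | n
φ(230) = 230 · (1 - 1/2) · (1 - 1/5) · (1 - 1/23) = 88

φ(230) = 88


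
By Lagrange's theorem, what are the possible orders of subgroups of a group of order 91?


Lagrange's theorem: |H| divides |G|
|G| = 91
Divisors of 91: 1, 7, 13, 91

Possible subgroup orders: {1, 7, 13, 91}


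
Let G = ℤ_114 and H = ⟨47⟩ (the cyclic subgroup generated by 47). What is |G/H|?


|⟨47⟩| = n / gcd(47, 114) = 114 / 1 = 114
H is normal (ℤ_114 is abelian).
|G/H| = |G| / |H| = 114 / 114 = 1

|G/H| = 1


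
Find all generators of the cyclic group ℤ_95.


g generates ℤ_n iff gcd(g,n) = 1
Prime factors of 95: 5, 19
Generators are g ∈ {1,...,94} not divisible by any of these primes.
Generators: {1, 2, 3, 4, 6, 7, 8, 9, 11, 12, 13, 14, 16, 17, 18, 21, 22, 23, 24, 26, 27, 28, 29, 31, 32, 33, 34, 36, 37, 39, 41, 42, 43, 44, 46, 47, 48, 49, 51, 52, 53, 54, 56, 58, 59, 61, 62, 63, 64, 66, 67, 68, 69, 71, 72, 73, 74, 77, 78, 79, 81, 82, 83, 84, 86, 87, 88, 89, 91, 92, 93, 94}
Number of generators = φ(95) = 72

Generators of ℤ_95 = {1, 2, 3, 4, 6, 7, 8, 9, 11, 12, 13, 14, 16, 17, 18, 21, 22, 23, 24, 26, 27, 28, 29, 31, 32, 33, 34, 36, 37, 39, 41, 42, 43, 44, 46, 47, 48, 49, 51, 52, 53, 54, 56, 58, 59, 61, 62, 63, 64, 66, 67, 68, 69, 71, 72, 73, 74, 77, 78, 79, 81, 82, 83, 84, 86, 87, 88, 89, 91, 92, 93, 94}


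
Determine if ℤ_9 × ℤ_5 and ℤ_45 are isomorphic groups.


Comparing ℤ_9 × ℤ_5 and ℤ_45:
gcd(9,5) = 1, so ℤ_9 × ℤ_5 ≅ ℤ_45 (CRT)

Yes, ℤ_9 × ℤ_5 ≅ ℤ_45


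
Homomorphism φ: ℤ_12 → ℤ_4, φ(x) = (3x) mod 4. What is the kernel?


Kernel = preimage of identity
ker(φ) = {x ∈ ℤ_12 : 3x ≡ 0 (mod 4)}. Since 4 | 12, φ is well-defined. The kernel is the cyclic subgroup ⟨4⟩ of ℤ_12 (order 3), i.e. {0, 4, 8}

ker(φ) = {0, 4, 8}
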